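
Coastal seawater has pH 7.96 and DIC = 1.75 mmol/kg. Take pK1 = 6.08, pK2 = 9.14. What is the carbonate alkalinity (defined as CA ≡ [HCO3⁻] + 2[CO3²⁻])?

CA = [HCO3⁻] + 2[CO3²⁻] = (α₁ + 2α₂)·DIC
At pH 7.96: [H⁺]/K1 = 10^-1.88 = 0.013183, K2/[H⁺] = 10^-1.18 = 0.066069
α₁ = 1/(1 + 0.013183 + 0.066069) = 1/1.0793 = 0.9266; α₂ = α₁·K2/[H⁺] = 0.06122
α₁ + 2α₂ = 1.0490
CA = 1.0490 × 1.75 = 1.84 mmol/kg

CA = 1.84 mmol/kg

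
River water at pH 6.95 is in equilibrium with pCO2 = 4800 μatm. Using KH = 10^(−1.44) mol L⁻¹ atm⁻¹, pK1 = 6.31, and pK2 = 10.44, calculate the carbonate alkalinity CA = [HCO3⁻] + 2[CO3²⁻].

CA = 0.761 mmol/L

[CO2*] = KH · pCO2 = 10^(−1.44) × 4800×10^-6 = 1.743×10^-4 mol/L
α₀ = 1/(1 + K1/[H⁺] + K1K2/[H⁺]²) = 1/(1 + 10^+0.64 + 10^-2.85) = 0.1863
DIC = [CO2*]/α₀ = 1.743×10^-4 / 0.1863 = 0.9353 mmol/L
CA = (α₁ + 2α₂)·DIC = (0.8134 + 2×0.0002632) × 0.9353 = 0.761 mmol/L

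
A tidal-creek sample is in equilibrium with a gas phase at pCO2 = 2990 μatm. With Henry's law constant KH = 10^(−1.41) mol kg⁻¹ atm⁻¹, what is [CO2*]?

KH = 10^(−1.41) = 3.890×10^-2 mol kg⁻¹ atm⁻¹
[CO2*] = KH · pCO2 = 3.890×10^-2 × 2990×10^-6 atm = 1.16×10^-4 mol/kg

[CO2*] = 116 μmol/kg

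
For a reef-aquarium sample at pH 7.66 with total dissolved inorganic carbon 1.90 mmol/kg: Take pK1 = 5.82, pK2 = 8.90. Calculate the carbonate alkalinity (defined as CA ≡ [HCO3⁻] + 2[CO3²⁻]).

CA = [HCO3⁻] + 2[CO3²⁻] = (α₁ + 2α₂)·DIC
At pH 7.66: [H⁺]/K1 = 10^-1.84 = 0.014454, K2/[H⁺] = 10^-1.24 = 0.057544
α₁ = 1/(1 + 0.014454 + 0.057544) = 1/1.0720 = 0.9328; α₂ = α₁·K2/[H⁺] = 0.05368
α₁ + 2α₂ = 1.0402
CA = 1.0402 × 1.90 = 1.98 mmol/kg

CA = 1.98 mmol/kg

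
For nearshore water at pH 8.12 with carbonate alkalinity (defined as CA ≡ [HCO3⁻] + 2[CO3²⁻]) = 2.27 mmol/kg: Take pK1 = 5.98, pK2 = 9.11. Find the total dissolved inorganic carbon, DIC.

CA = [HCO3⁻] + 2[CO3²⁻] = (α₁ + 2α₂)·DIC
At pH 8.12: [H⁺]/K1 = 10^-2.14 = 0.0072444, K2/[H⁺] = 10^-0.99 = 0.10233
α₁ = 1/(1 + 0.0072444 + 0.10233) = 1/1.1096 = 0.9012; α₂ = α₁·K2/[H⁺] = 0.09222
α₁ + 2α₂ = 1.0857
DIC = CA / (α₁ + 2α₂) = 2.27 / 1.0857 = 2.09 mmol/kg

DIC = 2.09 mmol/kg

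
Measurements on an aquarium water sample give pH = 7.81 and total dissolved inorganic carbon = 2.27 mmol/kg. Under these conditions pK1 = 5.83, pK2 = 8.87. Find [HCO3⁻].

α₁ = 1 / (1 + [H⁺]/K1 + K2/[H⁺]) = 1 / (1 + 10^-1.98 + 10^-1.06)
   = 1 / (1 + 0.010471 + 0.087096) = 1/1.0976 = 0.9111
[HCO3⁻] = α₁ × DIC = 0.9111 × 2.27 = 2.07 mmol/kg

[HCO3⁻] = 2.07 mmol/kg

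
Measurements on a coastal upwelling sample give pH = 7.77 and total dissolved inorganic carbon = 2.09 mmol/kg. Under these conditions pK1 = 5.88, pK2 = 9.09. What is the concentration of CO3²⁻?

[CO3²⁻] = 0.0943 mmol/kg

α₂ = 1 / (1 + [H⁺]/K2 + [H⁺]²/(K1K2)) = 1 / (1 + 10^+1.32 + 10^-0.57)
   = 1 / (1 + 20.893 + 0.26915) = 1/22.162 = 0.04512
[CO3²⁻] = α₂ × DIC = 0.04512 × 2.09 = 0.0943 mmol/kg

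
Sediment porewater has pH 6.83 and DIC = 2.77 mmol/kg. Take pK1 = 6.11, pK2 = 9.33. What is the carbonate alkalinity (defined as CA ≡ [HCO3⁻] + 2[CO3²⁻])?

CA = [HCO3⁻] + 2[CO3²⁻] = (α₁ + 2α₂)·DIC
At pH 6.83: [H⁺]/K1 = 10^-0.72 = 0.19055, K2/[H⁺] = 10^-2.50 = 0.0031623
α₁ = 1/(1 + 0.19055 + 0.0031623) = 1/1.1937 = 0.8377; α₂ = α₁·K2/[H⁺] = 0.002649
α₁ + 2α₂ = 0.8430
CA = 0.8430 × 2.77 = 2.34 mmol/kg

CA = 2.34 mmol/kg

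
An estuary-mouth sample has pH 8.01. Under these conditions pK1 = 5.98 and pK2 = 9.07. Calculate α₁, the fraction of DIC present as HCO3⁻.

α₁ = 1 / (1 + [H⁺]/K1 + K2/[H⁺]) = 1 / (1 + 10^-2.03 + 10^-1.06)
   = 1 / (1 + 0.0093325 + 0.087096) = 1/1.0964 = 0.9121

α₁ = 0.912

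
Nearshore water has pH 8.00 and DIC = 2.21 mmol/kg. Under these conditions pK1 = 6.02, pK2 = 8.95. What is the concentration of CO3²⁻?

α₂ = 1 / (1 + [H⁺]/K2 + [H⁺]²/(K1K2)) = 1 / (1 + 10^+0.95 + 10^-1.03)
   = 1 / (1 + 8.9125 + 0.093325) = 1/10.006 = 0.09994
[CO3²⁻] = α₂ × DIC = 0.09994 × 2.21 = 0.221 mmol/kg

[CO3²⁻] = 0.221 mmol/kg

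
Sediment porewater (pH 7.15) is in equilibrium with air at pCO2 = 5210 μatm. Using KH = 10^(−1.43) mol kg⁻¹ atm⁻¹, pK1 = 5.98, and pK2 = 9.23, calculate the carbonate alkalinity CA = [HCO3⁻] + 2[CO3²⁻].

CA = 2.91 mmol/kg

[CO2*] = KH · pCO2 = 10^(−1.43) × 5210×10^-6 = 1.936×10^-4 mol/kg
α₀ = 1/(1 + K1/[H⁺] + K1K2/[H⁺]²) = 1/(1 + 10^+1.17 + 10^-0.91) = 0.06284
DIC = [CO2*]/α₀ = 1.936×10^-4 / 0.06284 = 3.080 mmol/kg
CA = (α₁ + 2α₂)·DIC = (0.9294 + 2×0.007731) × 3.080 = 2.91 mmol/kg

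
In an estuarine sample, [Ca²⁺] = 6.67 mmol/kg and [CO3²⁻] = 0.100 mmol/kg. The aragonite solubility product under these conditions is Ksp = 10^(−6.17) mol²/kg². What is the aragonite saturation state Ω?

Ksp = 10^(−6.17) = 6.761×10^-7
Ω = [Ca²⁺][CO3²⁻]/Ksp = (6.67×10^-3)(0.100×10^-3) / 6.761×10^-7 = 0.987

Ω = 0.987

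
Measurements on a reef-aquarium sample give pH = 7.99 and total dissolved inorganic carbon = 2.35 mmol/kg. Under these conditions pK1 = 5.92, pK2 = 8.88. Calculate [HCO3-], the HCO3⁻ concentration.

[HCO3⁻] = 2.07 mmol/kg

α₁ = 1 / (1 + [H⁺]/K1 + K2/[H⁺]) = 1 / (1 + 10^-2.07 + 10^-0.89)
   = 1 / (1 + 0.0085114 + 0.12882) = 1/1.1373 = 0.8792
[HCO3⁻] = α₁ × DIC = 0.8792 × 2.35 = 2.07 mmol/kg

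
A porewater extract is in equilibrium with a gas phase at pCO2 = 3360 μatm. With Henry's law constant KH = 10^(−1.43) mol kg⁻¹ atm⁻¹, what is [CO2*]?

KH = 10^(−1.43) = 3.715×10^-2 mol kg⁻¹ atm⁻¹
[CO2*] = KH · pCO2 = 3.715×10^-2 × 3360×10^-6 atm = 1.25×10^-4 mol/kg

[CO2*] = 125 μmol/kg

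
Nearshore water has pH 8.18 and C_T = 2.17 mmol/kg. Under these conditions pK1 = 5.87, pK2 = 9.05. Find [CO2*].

α₀ = 1 / (1 + K1/[H⁺] + K1K2/[H⁺]²) = 1 / (1 + 10^+2.31 + 10^+1.44)
   = 1 / (1 + 204.17 + 27.542) = 1/232.72 = 0.004297
[CO2*] = α₀ × DIC = 0.004297 × 2.17 = 0.00932 mmol/kg = 9.32 μmol/kg

[CO2*] = 9.32 μmol/kg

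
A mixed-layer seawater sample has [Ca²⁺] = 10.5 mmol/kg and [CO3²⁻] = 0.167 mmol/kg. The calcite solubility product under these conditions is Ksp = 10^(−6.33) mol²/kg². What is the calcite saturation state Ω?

Ksp = 10^(−6.33) = 4.677×10^-7
Ω = [Ca²⁺][CO3²⁻]/Ksp = (10.5×10^-3)(0.167×10^-3) / 4.677×10^-7 = 3.75

Ω = 3.75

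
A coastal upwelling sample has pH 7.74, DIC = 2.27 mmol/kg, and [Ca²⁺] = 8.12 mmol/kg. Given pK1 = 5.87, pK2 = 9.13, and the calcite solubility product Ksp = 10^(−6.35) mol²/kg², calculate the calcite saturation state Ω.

Ω = 1.59

α₂ = 1 / (1 + [H⁺]/K2 + [H⁺]²/(K1K2)) = 1 / (1 + 10^+1.39 + 10^-0.48)
   = 1 / (1 + 24.547 + 0.33113) = 1/25.878 = 0.03864
[CO3²⁻] = α₂ × DIC = 0.03864 × 2.27 = 0.08772 mmol/kg
Ksp = 10^(−6.35) = 4.467×10^-7
Ω = [Ca²⁺][CO3²⁻]/Ksp = (8.12×10^-3)(8.772×10^-5) / 4.467×10^-7 = 1.59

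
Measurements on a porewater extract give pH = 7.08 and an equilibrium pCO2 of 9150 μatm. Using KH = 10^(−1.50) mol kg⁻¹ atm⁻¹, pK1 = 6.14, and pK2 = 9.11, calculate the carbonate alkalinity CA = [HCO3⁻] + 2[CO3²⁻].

[CO2*] = KH · pCO2 = 10^(−1.50) × 9150×10^-6 = 2.893×10^-4 mol/kg
α₀ = 1/(1 + K1/[H⁺] + K1K2/[H⁺]²) = 1/(1 + 10^+0.94 + 10^-1.09) = 0.1021
DIC = [CO2*]/α₀ = 2.893×10^-4 / 0.1021 = 2.833 mmol/kg
CA = (α₁ + 2α₂)·DIC = (0.8896 + 2×0.008302) × 2.833 = 2.57 mmol/kg

CA = 2.57 mmol/kg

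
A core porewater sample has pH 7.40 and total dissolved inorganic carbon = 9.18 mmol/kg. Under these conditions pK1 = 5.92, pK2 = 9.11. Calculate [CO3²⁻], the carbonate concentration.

[CO3²⁻] = 0.170 mmol/kg

α₂ = 1 / (1 + [H⁺]/K2 + [H⁺]²/(K1K2)) = 1 / (1 + 10^+1.71 + 10^+0.23)
   = 1 / (1 + 51.286 + 1.6982) = 1/53.984 = 0.01852
[CO3²⁻] = α₂ × DIC = 0.01852 × 9.18 = 0.170 mmol/kg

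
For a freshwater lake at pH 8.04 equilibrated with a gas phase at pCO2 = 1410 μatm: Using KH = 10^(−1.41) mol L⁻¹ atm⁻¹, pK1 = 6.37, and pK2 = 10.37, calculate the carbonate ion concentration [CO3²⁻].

[CO3²⁻] = 12.0 μmol/L

[CO2*] = KH · pCO2 = 10^(−1.41) × 1410×10^-6 = 5.486×10^-5 mol/L
α₀ = 1/(1 + K1/[H⁺] + K1K2/[H⁺]²) = 1/(1 + 10^+1.67 + 10^-0.66) = 0.02084
DIC = [CO2*]/α₀ = 5.486×10^-5 / 0.02084 = 2.633 mmol/L
[CO3²⁻] = α₂·DIC; α₂ = 0.004559, so [CO3²⁻] = 0.004559 × 2.633 = 0.0120 mmol/L = 12.0 μmol/L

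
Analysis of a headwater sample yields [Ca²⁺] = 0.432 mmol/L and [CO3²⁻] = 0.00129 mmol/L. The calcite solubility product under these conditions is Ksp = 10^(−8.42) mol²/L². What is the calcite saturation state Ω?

Ω = 0.147

Ksp = 10^(−8.42) = 3.802×10^-9
Ω = [Ca²⁺][CO3²⁻]/Ksp = (0.432×10^-3)(0.00129×10^-3) / 3.802×10^-9 = 0.147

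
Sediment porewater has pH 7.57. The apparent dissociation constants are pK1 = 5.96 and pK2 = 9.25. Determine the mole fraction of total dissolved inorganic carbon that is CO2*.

α₀ = 0.0235

α₀ = 1 / (1 + K1/[H⁺] + K1K2/[H⁺]²) = 1 / (1 + 10^+1.61 + 10^-0.07)
   = 1 / (1 + 40.738 + 0.85114) = 1/42.589 = 0.02348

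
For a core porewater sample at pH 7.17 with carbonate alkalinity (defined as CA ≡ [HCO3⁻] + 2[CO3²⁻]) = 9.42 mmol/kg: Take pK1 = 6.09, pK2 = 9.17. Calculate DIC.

DIC = 10.1 mmol/kg

CA = [HCO3⁻] + 2[CO3²⁻] = (α₁ + 2α₂)·DIC
At pH 7.17: [H⁺]/K1 = 10^-1.08 = 0.083176, K2/[H⁺] = 10^-2.00 = 0.010000
α₁ = 1/(1 + 0.083176 + 0.010000) = 1/1.0932 = 0.9148; α₂ = α₁·K2/[H⁺] = 0.009148
α₁ + 2α₂ = 0.9331
DIC = CA / (α₁ + 2α₂) = 9.42 / 0.9331 = 10.1 mmol/kg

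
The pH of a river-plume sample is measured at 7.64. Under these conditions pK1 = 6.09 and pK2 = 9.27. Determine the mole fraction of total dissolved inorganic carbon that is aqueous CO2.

α₀ = 1 / (1 + K1/[H⁺] + K1K2/[H⁺]²) = 1 / (1 + 10^+1.55 + 10^-0.08)
   = 1 / (1 + 35.481 + 0.83176) = 1/37.313 = 0.02680

α₀ = 0.0268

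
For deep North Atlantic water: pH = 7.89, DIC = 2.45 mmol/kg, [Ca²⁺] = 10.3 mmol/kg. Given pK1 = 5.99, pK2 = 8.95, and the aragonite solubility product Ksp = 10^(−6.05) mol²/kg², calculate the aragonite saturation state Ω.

α₂ = 1 / (1 + [H⁺]/K2 + [H⁺]²/(K1K2)) = 1 / (1 + 10^+1.06 + 10^-0.84)
   = 1 / (1 + 11.482 + 0.14454) = 1/12.626 = 0.07920
[CO3²⁻] = α₂ × DIC = 0.07920 × 2.45 = 0.1940 mmol/kg
Ksp = 10^(−6.05) = 8.913×10^-7
Ω = [Ca²⁺][CO3²⁻]/Ksp = (10.3×10^-3)(1.940×10^-4) / 8.913×10^-7 = 2.24

Ω = 2.24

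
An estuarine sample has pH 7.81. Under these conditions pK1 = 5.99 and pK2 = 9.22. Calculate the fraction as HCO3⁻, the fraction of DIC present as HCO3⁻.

α₁ = 1 / (1 + [H⁺]/K1 + K2/[H⁺]) = 1 / (1 + 10^-1.82 + 10^-1.41)
   = 1 / (1 + 0.015136 + 0.038905) = 1/1.0540 = 0.9487

α₁ = 0.949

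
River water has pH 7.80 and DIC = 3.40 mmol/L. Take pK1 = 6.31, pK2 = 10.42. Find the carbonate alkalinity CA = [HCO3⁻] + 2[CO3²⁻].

CA = 3.30 mmol/L

CA = [HCO3⁻] + 2[CO3²⁻] = (α₁ + 2α₂)·DIC
At pH 7.80: [H⁺]/K1 = 10^-1.49 = 0.032359, K2/[H⁺] = 10^-2.62 = 0.0023988
α₁ = 1/(1 + 0.032359 + 0.0023988) = 1/1.0348 = 0.9664; α₂ = α₁·K2/[H⁺] = 0.002318
α₁ + 2α₂ = 0.9710
CA = 0.9710 × 3.40 = 3.30 mmol/L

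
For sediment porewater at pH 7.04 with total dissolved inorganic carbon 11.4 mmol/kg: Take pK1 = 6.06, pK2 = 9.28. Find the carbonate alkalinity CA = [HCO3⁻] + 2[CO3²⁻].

CA = [HCO3⁻] + 2[CO3²⁻] = (α₁ + 2α₂)·DIC
At pH 7.04: [H⁺]/K1 = 10^-0.98 = 0.10471, K2/[H⁺] = 10^-2.24 = 0.0057544
α₁ = 1/(1 + 0.10471 + 0.0057544) = 1/1.1105 = 0.9005; α₂ = α₁·K2/[H⁺] = 0.005182
α₁ + 2α₂ = 0.9109
CA = 0.9109 × 11.4 = 10.4 mmol/kg

CA = 10.4 mmol/kg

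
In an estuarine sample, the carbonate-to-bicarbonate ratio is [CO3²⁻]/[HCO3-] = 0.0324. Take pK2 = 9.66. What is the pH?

pH = 8.17

From K2 = [H⁺][CO3²⁻]/[HCO3-]:  pH = pK2 + log₁₀([CO3²⁻]/[HCO3-])
log₁₀(0.0324) = -1.489
pH = 9.66 + (-1.489) = 8.17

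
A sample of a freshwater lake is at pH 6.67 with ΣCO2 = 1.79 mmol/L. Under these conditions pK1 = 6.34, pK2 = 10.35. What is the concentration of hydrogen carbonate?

α₁ = 1 / (1 + [H⁺]/K1 + K2/[H⁺]) = 1 / (1 + 10^-0.33 + 10^-3.68)
   = 1 / (1 + 0.46774 + 0.00020893) = 1/1.4679 = 0.6812
[HCO3⁻] = α₁ × DIC = 0.6812 × 1.79 = 1.22 mmol/L

[HCO3⁻] = 1.22 mmol/L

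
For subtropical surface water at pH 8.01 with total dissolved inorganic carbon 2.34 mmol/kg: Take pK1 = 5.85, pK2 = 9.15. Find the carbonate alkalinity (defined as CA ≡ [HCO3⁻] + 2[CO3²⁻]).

CA = 2.48 mmol/kg

CA = [HCO3⁻] + 2[CO3²⁻] = (α₁ + 2α₂)·DIC
At pH 8.01: [H⁺]/K1 = 10^-2.16 = 0.0069183, K2/[H⁺] = 10^-1.14 = 0.072444
α₁ = 1/(1 + 0.0069183 + 0.072444) = 1/1.0794 = 0.9265; α₂ = α₁·K2/[H⁺] = 0.06712
α₁ + 2α₂ = 1.0607
CA = 1.0607 × 2.34 = 2.48 mmol/kg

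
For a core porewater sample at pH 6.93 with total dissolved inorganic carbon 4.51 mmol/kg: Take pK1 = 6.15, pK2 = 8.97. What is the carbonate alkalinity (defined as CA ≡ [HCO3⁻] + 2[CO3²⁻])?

CA = [HCO3⁻] + 2[CO3²⁻] = (α₁ + 2α₂)·DIC
At pH 6.93: [H⁺]/K1 = 10^-0.78 = 0.16596, K2/[H⁺] = 10^-2.04 = 0.0091201
α₁ = 1/(1 + 0.16596 + 0.0091201) = 1/1.1751 = 0.8510; α₂ = α₁·K2/[H⁺] = 0.007761
α₁ + 2α₂ = 0.8665
CA = 0.8665 × 4.51 = 3.91 mmol/kg

CA = 3.91 mmol/kg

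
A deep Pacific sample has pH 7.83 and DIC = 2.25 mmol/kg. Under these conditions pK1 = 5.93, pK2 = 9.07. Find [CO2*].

α₀ = 1 / (1 + K1/[H⁺] + K1K2/[H⁺]²) = 1 / (1 + 10^+1.90 + 10^+0.66)
   = 1 / (1 + 79.433 + 4.5709) = 1/85.004 = 0.01176
[CO2*] = α₀ × DIC = 0.01176 × 2.25 = 0.0265 mmol/kg

[CO2*] = 0.0265 mmol/kg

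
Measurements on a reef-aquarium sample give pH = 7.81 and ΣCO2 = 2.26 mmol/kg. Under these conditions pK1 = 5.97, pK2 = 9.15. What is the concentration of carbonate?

α₂ = 1 / (1 + [H⁺]/K2 + [H⁺]²/(K1K2)) = 1 / (1 + 10^+1.34 + 10^-0.50)
   = 1 / (1 + 21.878 + 0.31623) = 1/23.194 = 0.04311
[CO3²⁻] = α₂ × DIC = 0.04311 × 2.26 = 0.0974 mmol/kg

[CO3²⁻] = 0.0974 mmol/kg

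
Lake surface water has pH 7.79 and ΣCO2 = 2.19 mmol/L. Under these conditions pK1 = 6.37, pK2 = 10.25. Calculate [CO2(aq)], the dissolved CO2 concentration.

α₀ = 1 / (1 + K1/[H⁺] + K1K2/[H⁺]²) = 1 / (1 + 10^+1.42 + 10^-1.04)
   = 1 / (1 + 26.303 + 0.091201) = 1/27.394 = 0.03650
[CO2*] = α₀ × DIC = 0.03650 × 2.19 = 0.0799 mmol/L

[CO2*] = 0.0799 mmol/L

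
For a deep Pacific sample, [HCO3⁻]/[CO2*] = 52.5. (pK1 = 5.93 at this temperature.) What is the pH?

pH = 7.65

From K1 = [H⁺][HCO3⁻]/[CO2*]:  pH = pK1 + log₁₀([HCO3⁻]/[CO2*])
log₁₀(52.5) = +1.720
pH = 5.93 + (+1.720) = 7.65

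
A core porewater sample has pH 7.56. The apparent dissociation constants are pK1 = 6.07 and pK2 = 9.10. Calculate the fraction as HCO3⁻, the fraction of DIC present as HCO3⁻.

α₁ = 1 / (1 + [H⁺]/K1 + K2/[H⁺]) = 1 / (1 + 10^-1.49 + 10^-1.54)
   = 1 / (1 + 0.032359 + 0.028840) = 1/1.0612 = 0.9423

α₁ = 0.942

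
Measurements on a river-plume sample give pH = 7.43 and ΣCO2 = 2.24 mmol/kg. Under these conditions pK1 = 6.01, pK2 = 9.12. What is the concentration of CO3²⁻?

[CO3²⁻] = 0.0432 mmol/kg

α₂ = 1 / (1 + [H⁺]/K2 + [H⁺]²/(K1K2)) = 1 / (1 + 10^+1.69 + 10^+0.27)
   = 1 / (1 + 48.978 + 1.8621) = 1/51.840 = 0.01929
[CO3²⁻] = α₂ × DIC = 0.01929 × 2.24 = 0.0432 mmol/kg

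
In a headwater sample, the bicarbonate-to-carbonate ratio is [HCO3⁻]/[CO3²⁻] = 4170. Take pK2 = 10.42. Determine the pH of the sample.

From K2 = [H⁺][CO3²⁻]/[HCO3⁻]:  pH = pK2 − log₁₀([HCO3⁻]/[CO3²⁻])
log₁₀(4170) = +3.620
pH = 10.42 − (+3.620) = 6.80

pH = 6.80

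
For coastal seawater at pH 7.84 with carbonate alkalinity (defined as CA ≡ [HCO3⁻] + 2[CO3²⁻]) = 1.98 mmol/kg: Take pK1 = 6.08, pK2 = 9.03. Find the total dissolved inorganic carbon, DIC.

DIC = 1.90 mmol/kg

CA = [HCO3⁻] + 2[CO3²⁻] = (α₁ + 2α₂)·DIC
At pH 7.84: [H⁺]/K1 = 10^-1.76 = 0.017378, K2/[H⁺] = 10^-1.19 = 0.064565
α₁ = 1/(1 + 0.017378 + 0.064565) = 1/1.0819 = 0.9243; α₂ = α₁·K2/[H⁺] = 0.05968
α₁ + 2α₂ = 1.0436
DIC = CA / (α₁ + 2α₂) = 1.98 / 1.0436 = 1.90 mmol/kg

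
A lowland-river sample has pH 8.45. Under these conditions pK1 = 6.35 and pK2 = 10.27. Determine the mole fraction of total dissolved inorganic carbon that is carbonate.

α₂ = 1 / (1 + [H⁺]/K2 + [H⁺]²/(K1K2)) = 1 / (1 + 10^+1.82 + 10^-0.28)
   = 1 / (1 + 66.069 + 0.52481) = 1/67.594 = 0.01479

α₂ = 0.0148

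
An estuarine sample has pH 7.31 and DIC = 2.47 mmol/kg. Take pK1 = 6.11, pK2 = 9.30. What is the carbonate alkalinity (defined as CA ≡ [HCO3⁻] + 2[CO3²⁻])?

CA = [HCO3⁻] + 2[CO3²⁻] = (α₁ + 2α₂)·DIC
At pH 7.31: [H⁺]/K1 = 10^-1.20 = 0.063096, K2/[H⁺] = 10^-1.99 = 0.010233
α₁ = 1/(1 + 0.063096 + 0.010233) = 1/1.0733 = 0.9317; α₂ = α₁·K2/[H⁺] = 0.009534
α₁ + 2α₂ = 0.9507
CA = 0.9507 × 2.47 = 2.35 mmol/kg

CA = 2.35 mmol/kg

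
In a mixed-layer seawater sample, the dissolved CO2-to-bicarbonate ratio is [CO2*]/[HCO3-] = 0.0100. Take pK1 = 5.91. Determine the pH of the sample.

pH = 7.91

From K1 = [H⁺][HCO3-]/[CO2*]:  pH = pK1 − log₁₀([CO2*]/[HCO3-])
log₁₀(0.0100) = -2.000
pH = 5.91 − (-2.000) = 7.91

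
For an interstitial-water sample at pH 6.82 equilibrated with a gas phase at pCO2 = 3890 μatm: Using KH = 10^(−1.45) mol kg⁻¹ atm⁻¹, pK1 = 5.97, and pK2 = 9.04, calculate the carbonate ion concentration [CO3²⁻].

[CO3²⁻] = 5.89 μmol/kg

[CO2*] = KH · pCO2 = 10^(−1.45) × 3890×10^-6 = 1.380×10^-4 mol/kg
α₀ = 1/(1 + K1/[H⁺] + K1K2/[H⁺]²) = 1/(1 + 10^+0.85 + 10^-1.37) = 0.1231
DIC = [CO2*]/α₀ = 1.380×10^-4 / 0.1231 = 1.121 mmol/kg
[CO3²⁻] = α₂·DIC; α₂ = 0.005252, so [CO3²⁻] = 0.005252 × 1.121 = 0.00589 mmol/kg = 5.89 μmol/kg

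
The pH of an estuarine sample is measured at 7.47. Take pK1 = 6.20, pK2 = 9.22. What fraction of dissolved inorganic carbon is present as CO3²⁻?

α₂ = 1 / (1 + [H⁺]/K2 + [H⁺]²/(K1K2)) = 1 / (1 + 10^+1.75 + 10^+0.48)
   = 1 / (1 + 56.234 + 3.0200) = 1/60.254 = 0.01660

α₂ = 0.0166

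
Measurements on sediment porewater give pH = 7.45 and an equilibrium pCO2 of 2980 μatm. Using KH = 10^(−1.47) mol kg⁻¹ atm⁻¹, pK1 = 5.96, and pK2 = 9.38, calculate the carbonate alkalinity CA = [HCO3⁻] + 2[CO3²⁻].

CA = 3.19 mmol/kg

[CO2*] = KH · pCO2 = 10^(−1.47) × 2980×10^-6 = 1.010×10^-4 mol/kg
α₀ = 1/(1 + K1/[H⁺] + K1K2/[H⁺]²) = 1/(1 + 10^+1.49 + 10^-0.44) = 0.03099
DIC = [CO2*]/α₀ = 1.010×10^-4 / 0.03099 = 3.258 mmol/kg
CA = (α₁ + 2α₂)·DIC = (0.9578 + 2×0.01125) × 3.258 = 3.19 mmol/kg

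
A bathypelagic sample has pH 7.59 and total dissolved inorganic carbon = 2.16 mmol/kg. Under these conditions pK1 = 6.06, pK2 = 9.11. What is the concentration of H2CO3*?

α₀ = 1 / (1 + K1/[H⁺] + K1K2/[H⁺]²) = 1 / (1 + 10^+1.53 + 10^+0.01)
   = 1 / (1 + 33.884 + 1.0233) = 1/35.908 = 0.02785
[CO2*] = α₀ × DIC = 0.02785 × 2.16 = 0.0602 mmol/kg

[CO2*] = 0.0602 mmol/kg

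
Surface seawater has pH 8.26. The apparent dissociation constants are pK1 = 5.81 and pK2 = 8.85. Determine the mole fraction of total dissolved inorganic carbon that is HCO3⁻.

α₁ = 1 / (1 + [H⁺]/K1 + K2/[H⁺]) = 1 / (1 + 10^-2.45 + 10^-0.59)
   = 1 / (1 + 0.0035481 + 0.25704) = 1/1.2606 = 0.7933

α₁ = 0.793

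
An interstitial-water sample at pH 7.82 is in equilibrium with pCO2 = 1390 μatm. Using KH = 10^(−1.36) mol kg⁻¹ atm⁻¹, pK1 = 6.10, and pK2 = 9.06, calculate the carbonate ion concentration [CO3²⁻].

[CO3²⁻] = 0.183 mmol/kg

[CO2*] = KH · pCO2 = 10^(−1.36) × 1390×10^-6 = 6.068×10^-5 mol/kg
α₀ = 1/(1 + K1/[H⁺] + K1K2/[H⁺]²) = 1/(1 + 10^+1.72 + 10^+0.48) = 0.01770
DIC = [CO2*]/α₀ = 6.068×10^-5 / 0.01770 = 3.428 mmol/kg
[CO3²⁻] = α₂·DIC; α₂ = 0.05345, so [CO3²⁻] = 0.05345 × 3.428 = 0.183 mmol/kg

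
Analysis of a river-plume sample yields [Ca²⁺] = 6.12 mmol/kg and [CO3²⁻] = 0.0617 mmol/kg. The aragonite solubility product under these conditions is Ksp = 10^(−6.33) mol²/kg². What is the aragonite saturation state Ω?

Ksp = 10^(−6.33) = 4.677×10^-7
Ω = [Ca²⁺][CO3²⁻]/Ksp = (6.12×10^-3)(0.0617×10^-3) / 4.677×10^-7 = 0.807

Ω = 0.807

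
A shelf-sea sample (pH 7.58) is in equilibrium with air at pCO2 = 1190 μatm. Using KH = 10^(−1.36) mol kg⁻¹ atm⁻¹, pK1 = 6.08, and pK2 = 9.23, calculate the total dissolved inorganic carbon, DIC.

[CO2*] = KH · pCO2 = 10^(−1.36) × 1190×10^-6 = 5.195×10^-5 mol/kg
α₀ = 1/(1 + K1/[H⁺] + K1K2/[H⁺]²) = 1/(1 + 10^+1.50 + 10^-0.15) = 0.03000
DIC = [CO2*]/α₀ = 5.195×10^-5 / 0.03000 = 1.73 mmol/kg

DIC = 1.73 mmol/kg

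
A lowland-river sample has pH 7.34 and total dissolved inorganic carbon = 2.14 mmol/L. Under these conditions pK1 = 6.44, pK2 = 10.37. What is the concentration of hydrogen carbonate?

[HCO3⁻] = 1.90 mmol/L

α₁ = 1 / (1 + [H⁺]/K1 + K2/[H⁺]) = 1 / (1 + 10^-0.90 + 10^-3.03)
   = 1 / (1 + 0.12589 + 0.00093325) = 1/1.1268 = 0.8874
[HCO3⁻] = α₁ × DIC = 0.8874 × 2.14 = 1.90 mmol/L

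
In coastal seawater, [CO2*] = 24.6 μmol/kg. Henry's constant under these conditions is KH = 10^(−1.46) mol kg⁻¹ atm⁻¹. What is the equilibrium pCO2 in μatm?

pCO2 = 709 μatm

KH = 10^(−1.46) = 3.467×10^-2 mol kg⁻¹ atm⁻¹
pCO2 = [CO2*]/KH = 24.6×10^-6 / 3.467×10^-2 = 7.09×10^-4 atm = 709 μatm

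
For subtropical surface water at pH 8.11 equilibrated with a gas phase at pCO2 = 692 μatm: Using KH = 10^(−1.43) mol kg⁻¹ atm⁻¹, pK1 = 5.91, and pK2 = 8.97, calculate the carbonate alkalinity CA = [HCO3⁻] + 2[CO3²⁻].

CA = 5.20 mmol/kg

[CO2*] = KH · pCO2 = 10^(−1.43) × 692×10^-6 = 2.571×10^-5 mol/kg
α₀ = 1/(1 + K1/[H⁺] + K1K2/[H⁺]²) = 1/(1 + 10^+2.20 + 10^+1.34) = 0.005514
DIC = [CO2*]/α₀ = 2.571×10^-5 / 0.005514 = 4.663 mmol/kg
CA = (α₁ + 2α₂)·DIC = (0.8739 + 2×0.1206) × 4.663 = 5.20 mmol/kg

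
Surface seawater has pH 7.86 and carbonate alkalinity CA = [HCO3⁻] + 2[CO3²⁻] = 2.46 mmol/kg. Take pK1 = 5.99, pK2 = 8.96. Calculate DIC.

DIC = 2.32 mmol/kg

CA = [HCO3⁻] + 2[CO3²⁻] = (α₁ + 2α₂)·DIC
At pH 7.86: [H⁺]/K1 = 10^-1.87 = 0.013490, K2/[H⁺] = 10^-1.10 = 0.079433
α₁ = 1/(1 + 0.013490 + 0.079433) = 1/1.0929 = 0.9150; α₂ = α₁·K2/[H⁺] = 0.07268
α₁ + 2α₂ = 1.0603
DIC = CA / (α₁ + 2α₂) = 2.46 / 1.0603 = 2.32 mmol/kg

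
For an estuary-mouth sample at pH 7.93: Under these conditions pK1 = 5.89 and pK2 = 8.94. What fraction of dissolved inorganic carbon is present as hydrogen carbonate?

α₁ = 1 / (1 + [H⁺]/K1 + K2/[H⁺]) = 1 / (1 + 10^-2.04 + 10^-1.01)
   = 1 / (1 + 0.0091201 + 0.097724) = 1/1.1068 = 0.9035

α₁ = 0.903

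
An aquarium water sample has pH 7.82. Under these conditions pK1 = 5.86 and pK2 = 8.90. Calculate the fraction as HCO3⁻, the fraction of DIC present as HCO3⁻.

α₁ = 0.914

α₁ = 1 / (1 + [H⁺]/K1 + K2/[H⁺]) = 1 / (1 + 10^-1.96 + 10^-1.08)
   = 1 / (1 + 0.010965 + 0.083176) = 1/1.0941 = 0.9140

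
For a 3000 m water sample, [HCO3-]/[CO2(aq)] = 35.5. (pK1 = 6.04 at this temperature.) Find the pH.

pH = 7.59

From K1 = [H⁺][HCO3-]/[CO2(aq)]:  pH = pK1 + log₁₀([HCO3-]/[CO2(aq)])
log₁₀(35.5) = +1.550
pH = 6.04 + (+1.550) = 7.59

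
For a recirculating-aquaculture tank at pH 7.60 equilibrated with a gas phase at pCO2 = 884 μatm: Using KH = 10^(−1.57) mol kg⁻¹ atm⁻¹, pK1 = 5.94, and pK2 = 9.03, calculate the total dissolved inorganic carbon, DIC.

[CO2*] = KH · pCO2 = 10^(−1.57) × 884×10^-6 = 2.379×10^-5 mol/kg
α₀ = 1/(1 + K1/[H⁺] + K1K2/[H⁺]²) = 1/(1 + 10^+1.66 + 10^+0.23) = 0.02066
DIC = [CO2*]/α₀ = 2.379×10^-5 / 0.02066 = 1.15 mmol/kg

DIC = 1.15 mmol/kg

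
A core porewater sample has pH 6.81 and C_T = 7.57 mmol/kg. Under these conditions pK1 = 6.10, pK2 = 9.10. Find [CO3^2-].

α₂ = 1 / (1 + [H⁺]/K2 + [H⁺]²/(K1K2)) = 1 / (1 + 10^+2.29 + 10^+1.58)
   = 1 / (1 + 194.98 + 38.019) = 1/234.00 = 0.004273
[CO3²⁻] = α₂ × DIC = 0.004273 × 7.57 = 0.0323 mmol/kg

[CO3²⁻] = 0.0323 mmol/kg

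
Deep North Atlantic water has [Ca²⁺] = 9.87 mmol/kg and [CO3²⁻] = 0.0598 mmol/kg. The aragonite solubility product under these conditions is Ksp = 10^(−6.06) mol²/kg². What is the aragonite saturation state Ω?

Ω = 0.678

Ksp = 10^(−6.06) = 8.710×10^-7
Ω = [Ca²⁺][CO3²⁻]/Ksp = (9.87×10^-3)(0.0598×10^-3) / 8.710×10^-7 = 0.678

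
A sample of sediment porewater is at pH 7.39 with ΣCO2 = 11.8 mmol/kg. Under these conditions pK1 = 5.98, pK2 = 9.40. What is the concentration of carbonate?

α₂ = 1 / (1 + [H⁺]/K2 + [H⁺]²/(K1K2)) = 1 / (1 + 10^+2.01 + 10^+0.60)
   = 1 / (1 + 102.33 + 3.9811) = 1/107.31 = 0.009319
[CO3²⁻] = α₂ × DIC = 0.009319 × 11.8 = 0.110 mmol/kg

[CO3²⁻] = 0.110 mmol/kg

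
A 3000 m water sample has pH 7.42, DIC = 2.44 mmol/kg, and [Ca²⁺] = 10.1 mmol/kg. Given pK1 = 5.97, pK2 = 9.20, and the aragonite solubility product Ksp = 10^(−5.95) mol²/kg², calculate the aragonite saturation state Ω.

Ω = 0.346

α₂ = 1 / (1 + [H⁺]/K2 + [H⁺]²/(K1K2)) = 1 / (1 + 10^+1.78 + 10^+0.33)
   = 1 / (1 + 60.256 + 2.1380) = 1/63.394 = 0.01577
[CO3²⁻] = α₂ × DIC = 0.01577 × 2.44 = 0.03849 mmol/kg
Ksp = 10^(−5.95) = 1.122×10^-6
Ω = [Ca²⁺][CO3²⁻]/Ksp = (10.1×10^-3)(3.849×10^-5) / 1.122×10^-6 = 0.346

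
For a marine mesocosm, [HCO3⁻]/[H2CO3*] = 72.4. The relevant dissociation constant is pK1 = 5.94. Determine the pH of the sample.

pH = 7.80

From K1 = [H⁺][HCO3⁻]/[H2CO3*]:  pH = pK1 + log₁₀([HCO3⁻]/[H2CO3*])
log₁₀(72.4) = +1.860
pH = 5.94 + (+1.860) = 7.80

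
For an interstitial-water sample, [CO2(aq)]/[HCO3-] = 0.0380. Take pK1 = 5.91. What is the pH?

pH = 7.33

From K1 = [H⁺][HCO3-]/[CO2(aq)]:  pH = pK1 − log₁₀([CO2(aq)]/[HCO3-])
log₁₀(0.0380) = -1.420
pH = 5.91 − (-1.420) = 7.33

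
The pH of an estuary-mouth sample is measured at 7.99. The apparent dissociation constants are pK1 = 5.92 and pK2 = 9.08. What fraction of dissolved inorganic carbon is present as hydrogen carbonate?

α₁ = 0.918

α₁ = 1 / (1 + [H⁺]/K1 + K2/[H⁺]) = 1 / (1 + 10^-2.07 + 10^-1.09)
   = 1 / (1 + 0.0085114 + 0.081283) = 1/1.0898 = 0.9176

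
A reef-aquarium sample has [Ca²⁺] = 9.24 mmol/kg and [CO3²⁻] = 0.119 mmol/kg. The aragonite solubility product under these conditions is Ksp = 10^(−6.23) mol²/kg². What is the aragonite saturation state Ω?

Ksp = 10^(−6.23) = 5.888×10^-7
Ω = [Ca²⁺][CO3²⁻]/Ksp = (9.24×10^-3)(0.119×10^-3) / 5.888×10^-7 = 1.87

Ω = 1.87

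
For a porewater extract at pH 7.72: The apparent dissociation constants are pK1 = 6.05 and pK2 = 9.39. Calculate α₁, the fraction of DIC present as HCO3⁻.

α₁ = 1 / (1 + [H⁺]/K1 + K2/[H⁺]) = 1 / (1 + 10^-1.67 + 10^-1.67)
   = 1 / (1 + 0.021380 + 0.021380) = 1/1.0428 = 0.9590

α₁ = 0.959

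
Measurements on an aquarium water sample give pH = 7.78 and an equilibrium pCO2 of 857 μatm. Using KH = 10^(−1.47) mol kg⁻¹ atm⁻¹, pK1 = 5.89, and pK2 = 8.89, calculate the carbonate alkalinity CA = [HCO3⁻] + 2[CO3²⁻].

CA = 2.60 mmol/kg

[CO2*] = KH · pCO2 = 10^(−1.47) × 857×10^-6 = 2.904×10^-5 mol/kg
α₀ = 1/(1 + K1/[H⁺] + K1K2/[H⁺]²) = 1/(1 + 10^+1.89 + 10^+0.78) = 0.01181
DIC = [CO2*]/α₀ = 2.904×10^-5 / 0.01181 = 2.458 mmol/kg
CA = (α₁ + 2α₂)·DIC = (0.9170 + 2×0.07118) × 2.458 = 2.60 mmol/kg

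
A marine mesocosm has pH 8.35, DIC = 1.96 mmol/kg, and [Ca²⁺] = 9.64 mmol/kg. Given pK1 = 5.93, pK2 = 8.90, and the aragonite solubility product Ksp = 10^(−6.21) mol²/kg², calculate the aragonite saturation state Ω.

Ω = 6.72

α₂ = 1 / (1 + [H⁺]/K2 + [H⁺]²/(K1K2)) = 1 / (1 + 10^+0.55 + 10^-1.87)
   = 1 / (1 + 3.5481 + 0.013490) = 1/4.5616 = 0.2192
[CO3²⁻] = α₂ × DIC = 0.2192 × 1.96 = 0.4297 mmol/kg
Ksp = 10^(−6.21) = 6.166×10^-7
Ω = [Ca²⁺][CO3²⁻]/Ksp = (9.64×10^-3)(4.297×10^-4) / 6.166×10^-7 = 6.72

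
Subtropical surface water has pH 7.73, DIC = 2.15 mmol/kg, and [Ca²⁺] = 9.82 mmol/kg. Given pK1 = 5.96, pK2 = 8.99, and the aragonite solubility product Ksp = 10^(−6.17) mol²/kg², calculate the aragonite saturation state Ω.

Ω = 1.60

α₂ = 1 / (1 + [H⁺]/K2 + [H⁺]²/(K1K2)) = 1 / (1 + 10^+1.26 + 10^-0.51)
   = 1 / (1 + 18.197 + 0.30903) = 1/19.506 = 0.05127
[CO3²⁻] = α₂ × DIC = 0.05127 × 2.15 = 0.1102 mmol/kg
Ksp = 10^(−6.17) = 6.761×10^-7
Ω = [Ca²⁺][CO3²⁻]/Ksp = (9.82×10^-3)(1.102×10^-4) / 6.761×10^-7 = 1.60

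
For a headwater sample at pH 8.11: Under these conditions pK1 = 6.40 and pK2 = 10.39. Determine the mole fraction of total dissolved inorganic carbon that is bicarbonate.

α₁ = 0.976

α₁ = 1 / (1 + [H⁺]/K1 + K2/[H⁺]) = 1 / (1 + 10^-1.71 + 10^-2.28)
   = 1 / (1 + 0.019498 + 0.0052481) = 1/1.0247 = 0.9759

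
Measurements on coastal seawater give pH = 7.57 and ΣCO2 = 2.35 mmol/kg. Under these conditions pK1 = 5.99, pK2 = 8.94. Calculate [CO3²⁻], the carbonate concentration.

[CO3²⁻] = 0.0938 mmol/kg

α₂ = 1 / (1 + [H⁺]/K2 + [H⁺]²/(K1K2)) = 1 / (1 + 10^+1.37 + 10^-0.21)
   = 1 / (1 + 23.442 + 0.61660) = 1/25.059 = 0.03991
[CO3²⁻] = α₂ × DIC = 0.03991 × 2.35 = 0.0938 mmol/kg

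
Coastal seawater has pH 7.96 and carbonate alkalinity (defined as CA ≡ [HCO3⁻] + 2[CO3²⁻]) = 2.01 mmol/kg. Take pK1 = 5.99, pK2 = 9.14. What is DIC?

CA = [HCO3⁻] + 2[CO3²⁻] = (α₁ + 2α₂)·DIC
At pH 7.96: [H⁺]/K1 = 10^-1.97 = 0.010715, K2/[H⁺] = 10^-1.18 = 0.066069
α₁ = 1/(1 + 0.010715 + 0.066069) = 1/1.0768 = 0.9287; α₂ = α₁·K2/[H⁺] = 0.06136
α₁ + 2α₂ = 1.0514
DIC = CA / (α₁ + 2α₂) = 2.01 / 1.0514 = 1.91 mmol/kg

DIC = 1.91 mmol/kg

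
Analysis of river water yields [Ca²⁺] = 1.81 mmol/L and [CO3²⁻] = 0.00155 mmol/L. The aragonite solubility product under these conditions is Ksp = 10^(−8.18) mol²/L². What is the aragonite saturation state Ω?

Ω = 0.425

Ksp = 10^(−8.18) = 6.607×10^-9
Ω = [Ca²⁺][CO3²⁻]/Ksp = (1.81×10^-3)(0.00155×10^-3) / 6.607×10^-9 = 0.425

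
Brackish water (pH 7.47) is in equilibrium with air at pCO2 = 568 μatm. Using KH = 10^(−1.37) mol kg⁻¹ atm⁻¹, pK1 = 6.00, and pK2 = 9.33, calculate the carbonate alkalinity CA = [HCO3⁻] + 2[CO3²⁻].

[CO2*] = KH · pCO2 = 10^(−1.37) × 568×10^-6 = 2.423×10^-5 mol/kg
α₀ = 1/(1 + K1/[H⁺] + K1K2/[H⁺]²) = 1/(1 + 10^+1.47 + 10^-0.39) = 0.03234
DIC = [CO2*]/α₀ = 2.423×10^-5 / 0.03234 = 0.7492 mmol/kg
CA = (α₁ + 2α₂)·DIC = (0.9545 + 2×0.01318) × 0.7492 = 0.735 mmol/kg

CA = 0.735 mmol/kg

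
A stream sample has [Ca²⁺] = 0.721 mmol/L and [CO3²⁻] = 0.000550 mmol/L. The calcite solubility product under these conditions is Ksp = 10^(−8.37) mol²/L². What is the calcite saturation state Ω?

Ω = 0.0930

Ksp = 10^(−8.37) = 4.266×10^-9
Ω = [Ca²⁺][CO3²⁻]/Ksp = (0.721×10^-3)(0.000550×10^-3) / 4.266×10^-9 = 0.0930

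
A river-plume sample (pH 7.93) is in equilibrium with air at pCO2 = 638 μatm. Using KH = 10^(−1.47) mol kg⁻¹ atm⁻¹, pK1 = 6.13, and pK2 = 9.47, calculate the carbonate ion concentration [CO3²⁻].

[CO2*] = KH · pCO2 = 10^(−1.47) × 638×10^-6 = 2.162×10^-5 mol/kg
α₀ = 1/(1 + K1/[H⁺] + K1K2/[H⁺]²) = 1/(1 + 10^+1.80 + 10^+0.26) = 0.01517
DIC = [CO2*]/α₀ = 2.162×10^-5 / 0.01517 = 1.425 mmol/kg
[CO3²⁻] = α₂·DIC; α₂ = 0.02761, so [CO3²⁻] = 0.02761 × 1.425 = 0.0393 mmol/kg

[CO3²⁻] = 0.0393 mmol/kg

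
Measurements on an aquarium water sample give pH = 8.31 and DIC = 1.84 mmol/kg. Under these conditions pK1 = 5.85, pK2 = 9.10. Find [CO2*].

α₀ = 1 / (1 + K1/[H⁺] + K1K2/[H⁺]²) = 1 / (1 + 10^+2.46 + 10^+1.67)
   = 1 / (1 + 288.40 + 46.774) = 1/336.18 = 0.002975
[CO2*] = α₀ × DIC = 0.002975 × 1.84 = 0.00547 mmol/kg = 5.47 μmol/kg

[CO2*] = 5.47 μmol/kg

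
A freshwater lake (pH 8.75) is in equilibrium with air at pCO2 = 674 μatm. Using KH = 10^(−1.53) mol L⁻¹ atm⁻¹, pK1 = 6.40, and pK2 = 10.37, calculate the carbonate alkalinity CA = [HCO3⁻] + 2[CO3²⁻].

CA = 4.67 mmol/L

[CO2*] = KH · pCO2 = 10^(−1.53) × 674×10^-6 = 1.989×10^-5 mol/L
α₀ = 1/(1 + K1/[H⁺] + K1K2/[H⁺]²) = 1/(1 + 10^+2.35 + 10^+0.73) = 0.004343
DIC = [CO2*]/α₀ = 1.989×10^-5 / 0.004343 = 4.580 mmol/L
CA = (α₁ + 2α₂)·DIC = (0.9723 + 2×0.02332) × 4.580 = 4.67 mmol/L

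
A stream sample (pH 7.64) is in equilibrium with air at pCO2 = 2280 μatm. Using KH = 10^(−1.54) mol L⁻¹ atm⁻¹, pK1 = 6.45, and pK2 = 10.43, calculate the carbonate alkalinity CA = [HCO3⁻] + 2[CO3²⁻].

CA = 1.02 mmol/L

[CO2*] = KH · pCO2 = 10^(−1.54) × 2280×10^-6 = 6.576×10^-5 mol/L
α₀ = 1/(1 + K1/[H⁺] + K1K2/[H⁺]²) = 1/(1 + 10^+1.19 + 10^-1.60) = 0.06056
DIC = [CO2*]/α₀ = 6.576×10^-5 / 0.06056 = 1.086 mmol/L
CA = (α₁ + 2α₂)·DIC = (0.9379 + 2×0.001521) × 1.086 = 1.02 mmol/L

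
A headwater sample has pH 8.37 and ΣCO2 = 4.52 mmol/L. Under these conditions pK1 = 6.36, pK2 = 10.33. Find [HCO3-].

α₁ = 1 / (1 + [H⁺]/K1 + K2/[H⁺]) = 1 / (1 + 10^-2.01 + 10^-1.96)
   = 1 / (1 + 0.0097724 + 0.010965) = 1/1.0207 = 0.9797
[HCO3⁻] = α₁ × DIC = 0.9797 × 4.52 = 4.43 mmol/L

[HCO3⁻] = 4.43 mmol/L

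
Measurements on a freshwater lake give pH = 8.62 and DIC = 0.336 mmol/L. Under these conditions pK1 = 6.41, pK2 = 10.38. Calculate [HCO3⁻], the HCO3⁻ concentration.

[HCO3⁻] = 0.328 mmol/L

α₁ = 1 / (1 + [H⁺]/K1 + K2/[H⁺]) = 1 / (1 + 10^-2.21 + 10^-1.76)
   = 1 / (1 + 0.0061660 + 0.017378) = 1/1.0235 = 0.9770
[HCO3⁻] = α₁ × DIC = 0.9770 × 0.336 = 0.328 mmol/L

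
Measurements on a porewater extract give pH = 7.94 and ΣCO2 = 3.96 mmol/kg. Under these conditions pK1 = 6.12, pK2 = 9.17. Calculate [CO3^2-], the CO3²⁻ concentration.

[CO3²⁻] = 0.217 mmol/kg

α₂ = 1 / (1 + [H⁺]/K2 + [H⁺]²/(K1K2)) = 1 / (1 + 10^+1.23 + 10^-0.59)
   = 1 / (1 + 16.982 + 0.25704) = 1/18.239 = 0.05483
[CO3²⁻] = α₂ × DIC = 0.05483 × 3.96 = 0.217 mmol/kg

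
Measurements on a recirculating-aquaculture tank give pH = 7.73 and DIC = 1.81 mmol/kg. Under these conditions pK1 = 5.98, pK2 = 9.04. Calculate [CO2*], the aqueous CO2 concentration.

[CO2*] = 0.0302 mmol/kg

α₀ = 1 / (1 + K1/[H⁺] + K1K2/[H⁺]²) = 1 / (1 + 10^+1.75 + 10^+0.44)
   = 1 / (1 + 56.234 + 2.7542) = 1/59.988 = 0.01667
[CO2*] = α₀ × DIC = 0.01667 × 1.81 = 0.0302 mmol/kg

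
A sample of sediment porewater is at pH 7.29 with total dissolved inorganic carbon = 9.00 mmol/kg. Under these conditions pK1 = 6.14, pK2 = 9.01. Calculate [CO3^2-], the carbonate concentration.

[CO3²⁻] = 0.157 mmol/kg

α₂ = 1 / (1 + [H⁺]/K2 + [H⁺]²/(K1K2)) = 1 / (1 + 10^+1.72 + 10^+0.57)
   = 1 / (1 + 52.481 + 3.7154) = 1/57.196 = 0.01748
[CO3²⁻] = α₂ × DIC = 0.01748 × 9.00 = 0.157 mmol/kg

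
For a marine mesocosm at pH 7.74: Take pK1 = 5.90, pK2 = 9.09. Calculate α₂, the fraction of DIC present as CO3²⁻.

α₂ = 1 / (1 + [H⁺]/K2 + [H⁺]²/(K1K2)) = 1 / (1 + 10^+1.35 + 10^-0.49)
   = 1 / (1 + 22.387 + 0.32359) = 1/23.711 = 0.04217

α₂ = 0.0422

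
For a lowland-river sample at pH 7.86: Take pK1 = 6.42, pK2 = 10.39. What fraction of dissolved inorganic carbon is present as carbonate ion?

α₂ = 1 / (1 + [H⁺]/K2 + [H⁺]²/(K1K2)) = 1 / (1 + 10^+2.53 + 10^+1.09)
   = 1 / (1 + 338.84 + 12.303) = 1/352.15 = 0.002840

α₂ = 0.00284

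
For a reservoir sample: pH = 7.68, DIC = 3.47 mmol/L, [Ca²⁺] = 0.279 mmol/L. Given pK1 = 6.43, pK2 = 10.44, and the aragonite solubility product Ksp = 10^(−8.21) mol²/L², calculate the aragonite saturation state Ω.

Ω = 0.258

α₂ = 1 / (1 + [H⁺]/K2 + [H⁺]²/(K1K2)) = 1 / (1 + 10^+2.76 + 10^+1.51)
   = 1 / (1 + 575.44 + 32.359) = 1/608.80 = 0.001643
[CO3²⁻] = α₂ × DIC = 0.001643 × 3.47 = 0.005700 mmol/L = 5.700 μmol/L
Ksp = 10^(−8.21) = 6.166×10^-9
Ω = [Ca²⁺][CO3²⁻]/Ksp = (0.279×10^-3)(5.700×10^-6) / 6.166×10^-9 = 0.258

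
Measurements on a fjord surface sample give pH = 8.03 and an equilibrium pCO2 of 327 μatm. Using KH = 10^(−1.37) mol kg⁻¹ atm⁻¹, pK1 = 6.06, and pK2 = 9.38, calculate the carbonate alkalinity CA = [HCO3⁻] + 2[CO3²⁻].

[CO2*] = KH · pCO2 = 10^(−1.37) × 327×10^-6 = 1.395×10^-5 mol/kg
α₀ = 1/(1 + K1/[H⁺] + K1K2/[H⁺]²) = 1/(1 + 10^+1.97 + 10^+0.62) = 0.01015
DIC = [CO2*]/α₀ = 1.395×10^-5 / 0.01015 = 1.374 mmol/kg
CA = (α₁ + 2α₂)·DIC = (0.9475 + 2×0.04232) × 1.374 = 1.42 mmol/kg

CA = 1.42 mmol/kg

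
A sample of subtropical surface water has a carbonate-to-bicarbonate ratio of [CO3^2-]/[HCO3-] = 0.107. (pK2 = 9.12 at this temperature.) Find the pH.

From K2 = [H⁺][CO3^2-]/[HCO3-]:  pH = pK2 + log₁₀([CO3^2-]/[HCO3-])
log₁₀(0.107) = -0.971
pH = 9.12 + (-0.971) = 8.15

pH = 8.15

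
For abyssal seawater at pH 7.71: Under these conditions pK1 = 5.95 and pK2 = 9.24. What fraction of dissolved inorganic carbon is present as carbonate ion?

α₂ = 0.0282

α₂ = 1 / (1 + [H⁺]/K2 + [H⁺]²/(K1K2)) = 1 / (1 + 10^+1.53 + 10^-0.23)
   = 1 / (1 + 33.884 + 0.58884) = 1/35.473 = 0.02819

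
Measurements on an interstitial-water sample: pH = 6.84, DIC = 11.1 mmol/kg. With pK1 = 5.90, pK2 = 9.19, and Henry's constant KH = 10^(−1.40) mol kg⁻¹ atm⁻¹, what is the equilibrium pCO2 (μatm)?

pCO2 = 2.86×10^4 μatm

α₀ = 1 / (1 + K1/[H⁺] + K1K2/[H⁺]²) = 1 / (1 + 10^+0.94 + 10^-1.41)
   = 1 / (1 + 8.7096 + 0.038905) = 1/9.7485 = 0.1026
[CO2*] = α₀ × DIC = 0.1026 × 11.1 = 1.139 mmol/kg
pCO2 = [CO2*]/KH = 1.139×10^-3 / 3.981×10^-2 = 2.86×10^4 μatm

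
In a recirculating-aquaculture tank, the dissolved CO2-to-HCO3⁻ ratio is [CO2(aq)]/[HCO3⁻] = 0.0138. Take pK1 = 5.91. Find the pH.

pH = 7.77

From K1 = [H⁺][HCO3⁻]/[CO2(aq)]:  pH = pK1 − log₁₀([CO2(aq)]/[HCO3⁻])
log₁₀(0.0138) = -1.860
pH = 5.91 − (-1.860) = 7.77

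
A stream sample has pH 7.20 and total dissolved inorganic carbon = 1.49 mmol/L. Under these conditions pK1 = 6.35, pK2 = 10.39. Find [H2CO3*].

[CO2*] = 0.184 mmol/L

α₀ = 1 / (1 + K1/[H⁺] + K1K2/[H⁺]²) = 1 / (1 + 10^+0.85 + 10^-2.34)
   = 1 / (1 + 7.0795 + 0.0045709) = 1/8.0840 = 0.1237
[CO2*] = α₀ × DIC = 0.1237 × 1.49 = 0.184 mmol/L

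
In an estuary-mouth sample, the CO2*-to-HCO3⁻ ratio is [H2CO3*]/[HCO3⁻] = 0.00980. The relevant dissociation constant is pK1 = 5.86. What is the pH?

From K1 = [H⁺][HCO3⁻]/[H2CO3*]:  pH = pK1 − log₁₀([H2CO3*]/[HCO3⁻])
log₁₀(0.00980) = -2.009
pH = 5.86 − (-2.009) = 7.87

pH = 7.87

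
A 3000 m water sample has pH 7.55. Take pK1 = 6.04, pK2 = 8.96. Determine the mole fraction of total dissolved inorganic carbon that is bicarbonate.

α₁ = 0.935

α₁ = 1 / (1 + [H⁺]/K1 + K2/[H⁺]) = 1 / (1 + 10^-1.51 + 10^-1.41)
   = 1 / (1 + 0.030903 + 0.038905) = 1/1.0698 = 0.9347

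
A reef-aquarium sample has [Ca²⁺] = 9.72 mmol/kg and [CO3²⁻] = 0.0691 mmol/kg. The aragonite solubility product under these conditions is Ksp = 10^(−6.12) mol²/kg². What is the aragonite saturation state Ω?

Ω = 0.885

Ksp = 10^(−6.12) = 7.586×10^-7
Ω = [Ca²⁺][CO3²⁻]/Ksp = (9.72×10^-3)(0.0691×10^-3) / 7.586×10^-7 = 0.885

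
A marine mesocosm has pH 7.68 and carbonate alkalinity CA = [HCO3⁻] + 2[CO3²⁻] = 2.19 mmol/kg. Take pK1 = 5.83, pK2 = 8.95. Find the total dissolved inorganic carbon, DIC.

DIC = 2.11 mmol/kg

CA = [HCO3⁻] + 2[CO3²⁻] = (α₁ + 2α₂)·DIC
At pH 7.68: [H⁺]/K1 = 10^-1.85 = 0.014125, K2/[H⁺] = 10^-1.27 = 0.053703
α₁ = 1/(1 + 0.014125 + 0.053703) = 1/1.0678 = 0.9365; α₂ = α₁·K2/[H⁺] = 0.05029
α₁ + 2α₂ = 1.0371
DIC = CA / (α₁ + 2α₂) = 2.19 / 1.0371 = 2.11 mmol/kg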